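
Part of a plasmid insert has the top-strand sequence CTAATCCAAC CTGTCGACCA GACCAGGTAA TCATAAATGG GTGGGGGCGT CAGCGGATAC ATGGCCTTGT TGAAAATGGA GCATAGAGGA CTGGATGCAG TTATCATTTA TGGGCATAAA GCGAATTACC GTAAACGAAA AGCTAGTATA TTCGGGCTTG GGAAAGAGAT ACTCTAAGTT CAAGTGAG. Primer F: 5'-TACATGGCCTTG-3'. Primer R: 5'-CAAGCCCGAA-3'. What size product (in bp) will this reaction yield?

103 bp

The forward primer matches the template at positions 58–69.
Taking the reverse complement of CAAGCCCGAA gives TTCGGGCTTG, found at positions 151–160 on the template; the primer anneals here to the top strand with its 3' end pointing upstream.
Amplicon spans positions 58–160: 103 bp.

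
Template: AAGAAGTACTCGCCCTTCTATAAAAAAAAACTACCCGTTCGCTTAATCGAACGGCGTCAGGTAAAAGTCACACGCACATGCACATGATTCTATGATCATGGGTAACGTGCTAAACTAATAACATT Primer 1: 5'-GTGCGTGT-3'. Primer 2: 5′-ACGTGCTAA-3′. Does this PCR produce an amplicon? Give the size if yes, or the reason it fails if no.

Primer 1 (GTGCGTGT) has reverse complement ACACGCAC, which matches the top strand at positions 70–77; primer 1 anneals to the top strand there with its 3' end pointing upstream toward position 70.
Primer 2 (ACGTGCTAA) matches the top strand directly at positions 105–113; it anneals to the bottom strand with its 3' end pointing downstream toward position 113.
The 3' ends diverge (primer 1 extends toward position 1, primer 2 toward position 125), so the primers never converge on a shared product.

No product — the primers' 3' ends point away from each other.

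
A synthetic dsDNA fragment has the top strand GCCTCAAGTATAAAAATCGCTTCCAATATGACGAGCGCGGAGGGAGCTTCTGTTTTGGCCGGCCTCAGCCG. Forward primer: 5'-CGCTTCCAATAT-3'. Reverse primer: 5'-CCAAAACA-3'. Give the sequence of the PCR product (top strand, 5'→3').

5'-CGCTTCCAATATGACGAGCGCGGAGGGAGCTTCTGTTTTGG-3'

Forward primer CGCTTCCAATAT is found on the top strand at positions 18–29.
Taking the reverse complement of CCAAAACA gives TGTTTTGG, found at positions 51–58 on the template; the primer anneals here to the top strand with its 3' end pointing upstream.
The product is the template from position 18 through 58 (41 bp).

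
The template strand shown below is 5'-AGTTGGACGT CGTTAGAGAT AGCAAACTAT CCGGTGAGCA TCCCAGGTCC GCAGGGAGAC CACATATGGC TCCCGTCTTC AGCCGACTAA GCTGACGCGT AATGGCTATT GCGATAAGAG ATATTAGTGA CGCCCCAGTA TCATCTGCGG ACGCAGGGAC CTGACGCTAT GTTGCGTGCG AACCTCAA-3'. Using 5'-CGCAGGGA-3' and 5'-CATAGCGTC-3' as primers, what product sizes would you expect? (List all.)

The forward primer CGCAGGGA matches the top strand at positions 50–57, 152–159.
The reverse primer's reverse complement is GACGCTATG, matching at positions 163–171.
Each forward site pairs with the reverse site to give a product ending at position 171: sizes 122, 20 bp.

122 bp, 20 bp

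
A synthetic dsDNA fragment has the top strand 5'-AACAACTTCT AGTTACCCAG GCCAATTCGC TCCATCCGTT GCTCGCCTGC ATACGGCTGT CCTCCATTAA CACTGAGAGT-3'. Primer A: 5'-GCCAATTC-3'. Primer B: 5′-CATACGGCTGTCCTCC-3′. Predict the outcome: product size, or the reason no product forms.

No product — both primers anneal to the same strand and extend in the same direction.

Primer A (GCCAATTC) matches the top strand at positions 21–28 (3' end points downstream).
Primer B (CATACGGCTGTCCTCC) also matches the top strand directly, at positions 50–65 — its reverse complement GGAGGACAGCCGTATG is not present.
Both primers anneal to the bottom strand with 3' ends pointing the same way, so neither can prime synthesis back toward the other.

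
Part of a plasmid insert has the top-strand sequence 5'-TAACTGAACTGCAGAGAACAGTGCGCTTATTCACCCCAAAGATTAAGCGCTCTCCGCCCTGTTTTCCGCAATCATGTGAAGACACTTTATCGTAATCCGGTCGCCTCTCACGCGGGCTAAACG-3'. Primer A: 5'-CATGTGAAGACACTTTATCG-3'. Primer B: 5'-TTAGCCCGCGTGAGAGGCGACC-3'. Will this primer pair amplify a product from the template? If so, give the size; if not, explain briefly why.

Primer A (CATGTGAAGACACTTTATCG) matches the top strand at positions 73–92; it acts as a forward primer.
Primer B's reverse complement is GGTCGCCTCTCACGCGGGCTAA, matching the top strand at positions 99–120; it acts as a reverse primer.
The 3' ends face each other across positions 73–120, giving a 48 bp product.

Yes — a 48 bp product.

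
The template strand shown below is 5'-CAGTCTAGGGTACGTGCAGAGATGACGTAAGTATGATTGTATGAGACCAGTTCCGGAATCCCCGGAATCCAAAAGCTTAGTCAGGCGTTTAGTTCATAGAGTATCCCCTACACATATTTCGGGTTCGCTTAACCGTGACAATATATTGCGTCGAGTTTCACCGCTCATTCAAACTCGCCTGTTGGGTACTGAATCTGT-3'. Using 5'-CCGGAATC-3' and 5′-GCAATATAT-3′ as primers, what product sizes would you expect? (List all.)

The forward primer CCGGAATC matches the top strand at positions 53–60, 62–69.
The reverse primer's reverse complement is ATATATTGC, matching at positions 141–149.
Each forward site pairs with the reverse site to give a product ending at position 149: sizes 97, 88 bp.

97 bp, 88 bp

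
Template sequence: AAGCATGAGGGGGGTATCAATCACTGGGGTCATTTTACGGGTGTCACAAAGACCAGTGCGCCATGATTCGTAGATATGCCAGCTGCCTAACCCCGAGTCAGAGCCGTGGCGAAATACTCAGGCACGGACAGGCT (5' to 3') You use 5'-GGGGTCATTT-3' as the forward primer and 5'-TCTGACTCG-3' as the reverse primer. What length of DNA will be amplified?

77 bp

The forward primer matches the template at positions 26–35.
Taking the reverse complement of TCTGACTCG gives CGAGTCAGA, found at positions 94–102 on the template; the primer anneals here to the top strand with its 3' end pointing upstream.
Amplicon spans positions 26–102: 77 bp.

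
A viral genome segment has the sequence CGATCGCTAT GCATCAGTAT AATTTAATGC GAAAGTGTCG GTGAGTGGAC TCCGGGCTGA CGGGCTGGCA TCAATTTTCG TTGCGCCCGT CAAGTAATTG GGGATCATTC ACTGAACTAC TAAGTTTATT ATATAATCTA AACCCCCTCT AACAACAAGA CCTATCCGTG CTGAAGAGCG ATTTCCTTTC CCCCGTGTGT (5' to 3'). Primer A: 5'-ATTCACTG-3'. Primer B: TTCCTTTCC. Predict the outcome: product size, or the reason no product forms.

Primer A (ATTCACTG) matches the top strand at positions 107–114 (3' end points downstream).
Primer B (TTCCTTTCC) also matches the top strand directly, at positions 183–191 — its reverse complement GGAAAGGAA is not present.
Both primers anneal to the bottom strand with 3' ends pointing the same way, so neither can prime synthesis back toward the other.

No product — both primers anneal to the same strand and extend in the same direction.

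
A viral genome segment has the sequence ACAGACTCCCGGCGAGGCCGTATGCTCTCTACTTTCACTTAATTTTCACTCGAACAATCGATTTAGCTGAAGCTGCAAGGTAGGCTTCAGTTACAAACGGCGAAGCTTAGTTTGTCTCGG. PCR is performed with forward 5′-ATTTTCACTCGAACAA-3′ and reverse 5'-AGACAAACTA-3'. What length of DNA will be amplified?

76 bp

Forward primer ATTTTCACTCGAACAA is found on the top strand at positions 42–57.
The reverse primer's reverse complement is TAGTTTGTCT, which matches the template at positions 108–117.
Product length = (reverse-primer end) − (forward-primer start) + 1 = 117 − 42 + 1 = 76 bp.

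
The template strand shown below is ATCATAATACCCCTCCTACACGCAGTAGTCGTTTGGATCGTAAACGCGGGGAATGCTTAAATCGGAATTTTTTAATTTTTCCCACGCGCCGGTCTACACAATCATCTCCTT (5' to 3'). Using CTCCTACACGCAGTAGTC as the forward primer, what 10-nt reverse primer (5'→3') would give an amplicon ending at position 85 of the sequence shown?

5'-GTGGGAAAAA-3'

The forward primer binds at positions 13–30; the product's 3' end on the top strand is position 85.
The reverse primer anneals to the top strand over positions 76–85, i.e. to TTTTTCCCAC.
Its sequence written 5'→3' is the reverse complement: GTGGGAAAAA.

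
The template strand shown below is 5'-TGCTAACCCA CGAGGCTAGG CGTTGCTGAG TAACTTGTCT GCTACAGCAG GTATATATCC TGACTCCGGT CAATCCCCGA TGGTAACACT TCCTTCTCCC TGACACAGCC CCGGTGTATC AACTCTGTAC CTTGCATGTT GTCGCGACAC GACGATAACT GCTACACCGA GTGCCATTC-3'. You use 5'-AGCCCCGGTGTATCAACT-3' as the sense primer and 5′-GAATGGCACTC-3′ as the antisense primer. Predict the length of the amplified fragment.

73 bp

Forward primer AGCCCCGGTGTATCAACT is found on the top strand at positions 107–124.
Reverse complement of the reverse primer: GAGTGCCATTC. This occurs on the top strand at positions 169–179.
Amplicon spans positions 107–179: 73 bp.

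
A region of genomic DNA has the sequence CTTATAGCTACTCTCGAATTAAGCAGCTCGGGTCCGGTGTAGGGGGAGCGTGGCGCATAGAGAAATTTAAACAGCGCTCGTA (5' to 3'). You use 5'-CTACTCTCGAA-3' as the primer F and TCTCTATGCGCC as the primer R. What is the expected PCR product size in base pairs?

56 bp

Scanning the template, CTACTCTCGAA occurs at positions 8–18; this primer anneals to the bottom strand there with its 3' end pointing downstream.
The reverse primer's reverse complement is GGCGCATAGAGA, which matches the template at positions 52–63.
Product length = (reverse-primer end) − (forward-primer start) + 1 = 63 − 8 + 1 = 56 bp.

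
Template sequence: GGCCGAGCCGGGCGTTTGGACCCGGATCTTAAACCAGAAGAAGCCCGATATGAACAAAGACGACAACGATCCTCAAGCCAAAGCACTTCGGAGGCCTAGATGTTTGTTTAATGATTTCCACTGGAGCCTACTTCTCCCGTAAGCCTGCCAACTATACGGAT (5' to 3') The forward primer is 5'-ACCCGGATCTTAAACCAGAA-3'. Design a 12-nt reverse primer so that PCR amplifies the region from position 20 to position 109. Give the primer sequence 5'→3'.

5'-AAACAAACATCT-3'

The product's 3' end on the top strand is position 109.
The reverse primer anneals to the top strand over positions 98–109, i.e. to AGATGTTTGTTT.
Its sequence written 5'→3' is the reverse complement: AAACAAACATCT.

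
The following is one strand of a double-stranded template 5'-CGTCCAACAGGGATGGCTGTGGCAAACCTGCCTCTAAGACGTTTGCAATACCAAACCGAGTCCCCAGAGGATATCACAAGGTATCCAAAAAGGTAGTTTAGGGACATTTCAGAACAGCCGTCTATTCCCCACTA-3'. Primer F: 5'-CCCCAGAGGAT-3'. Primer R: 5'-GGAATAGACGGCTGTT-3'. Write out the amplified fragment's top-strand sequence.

The forward primer matches the template at positions 62–72.
The reverse primer's reverse complement is AACAGCCGTCTATTCC, which matches the template at positions 113–128.
The product is the template from position 62 through 128 (67 bp).

5'-CCCCAGAGGATATCACAAGGTATCCAAAAAGGTAGTTTAGGGACATTTCAGAACAGCCGTCTATTCC-3'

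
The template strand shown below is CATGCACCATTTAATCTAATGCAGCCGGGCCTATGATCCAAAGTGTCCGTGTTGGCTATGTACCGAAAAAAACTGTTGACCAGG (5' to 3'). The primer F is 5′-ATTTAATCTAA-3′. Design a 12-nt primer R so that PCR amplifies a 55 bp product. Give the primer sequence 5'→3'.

5'-GTACATAGCCAA-3'

The forward primer binds at positions 9–19, so a 55 bp product ends at position 9 + 55 − 1 = 63.
The reverse primer anneals to the top strand over positions 52–63, i.e. to TTGGCTATGTAC.
Its sequence written 5'→3' is the reverse complement: GTACATAGCCAA.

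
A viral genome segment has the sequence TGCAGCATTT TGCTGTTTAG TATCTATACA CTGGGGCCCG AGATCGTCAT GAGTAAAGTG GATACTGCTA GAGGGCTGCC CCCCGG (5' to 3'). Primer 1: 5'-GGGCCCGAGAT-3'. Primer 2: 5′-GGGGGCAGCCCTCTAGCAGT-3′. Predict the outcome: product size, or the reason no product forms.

Yes — a 50 bp product.

Primer 1 (GGGCCCGAGAT) matches the top strand at positions 34–44; it acts as a forward primer.
Primer 2's reverse complement is ACTGCTAGAGGGCTGCCCCC, matching the top strand at positions 64–83; it acts as a reverse primer.
The 3' ends face each other across positions 34–83, giving a 50 bp product.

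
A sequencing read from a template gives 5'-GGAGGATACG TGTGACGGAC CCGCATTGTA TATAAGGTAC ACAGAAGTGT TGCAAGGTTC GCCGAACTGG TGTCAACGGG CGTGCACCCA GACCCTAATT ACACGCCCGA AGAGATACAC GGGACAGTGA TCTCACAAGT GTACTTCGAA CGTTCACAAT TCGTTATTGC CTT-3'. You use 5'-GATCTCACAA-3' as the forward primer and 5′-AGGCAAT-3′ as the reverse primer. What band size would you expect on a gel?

44 bp

The forward primer matches the template at positions 129–138.
Reverse complement of the reverse primer: ATTGCCT. This occurs on the top strand at positions 166–172.
The product runs from position 129 to position 172, so its length is 172 − 129 + 1 = 44 bp.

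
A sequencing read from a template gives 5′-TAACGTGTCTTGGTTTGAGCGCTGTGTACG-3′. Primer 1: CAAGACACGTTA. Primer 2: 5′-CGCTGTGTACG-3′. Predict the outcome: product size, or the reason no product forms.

No product — the primers' 3' ends point away from each other.

Primer 1 (CAAGACACGTTA) has reverse complement TAACGTGTCTTG, which matches the top strand at positions 1–12; primer 1 anneals to the top strand there with its 3' end pointing upstream toward position 1.
Primer 2 (CGCTGTGTACG) matches the top strand directly at positions 20–30; it anneals to the bottom strand with its 3' end pointing downstream toward position 30.
The 3' ends diverge (primer 1 extends toward position 1, primer 2 toward position 30), so the primers never converge on a shared product.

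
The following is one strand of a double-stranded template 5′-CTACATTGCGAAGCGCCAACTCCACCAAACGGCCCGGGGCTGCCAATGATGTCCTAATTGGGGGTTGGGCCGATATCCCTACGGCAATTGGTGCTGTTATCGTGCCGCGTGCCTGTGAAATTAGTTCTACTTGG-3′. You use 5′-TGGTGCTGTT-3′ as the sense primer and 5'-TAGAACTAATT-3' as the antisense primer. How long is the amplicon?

Scanning the template, TGGTGCTGTT occurs at positions 89–98; this primer anneals to the bottom strand there with its 3' end pointing downstream.
Taking the reverse complement of TAGAACTAATT gives AATTAGTTCTA, found at positions 119–129 on the template; the primer anneals here to the top strand with its 3' end pointing upstream.
Product length = (reverse-primer end) − (forward-primer start) + 1 = 129 − 89 + 1 = 41 bp.

41 bp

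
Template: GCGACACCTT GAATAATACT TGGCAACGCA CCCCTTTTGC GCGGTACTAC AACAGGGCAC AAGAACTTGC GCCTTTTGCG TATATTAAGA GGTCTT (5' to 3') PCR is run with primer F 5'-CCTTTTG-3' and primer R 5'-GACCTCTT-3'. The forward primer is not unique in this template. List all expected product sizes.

The forward primer CCTTTTG matches the top strand at positions 33–39, 72–78.
The reverse primer's reverse complement is AAGAGGTC, matching at positions 87–94.
Each forward site pairs with the reverse site to give a product ending at position 94: sizes 62, 23 bp.

62 bp, 23 bp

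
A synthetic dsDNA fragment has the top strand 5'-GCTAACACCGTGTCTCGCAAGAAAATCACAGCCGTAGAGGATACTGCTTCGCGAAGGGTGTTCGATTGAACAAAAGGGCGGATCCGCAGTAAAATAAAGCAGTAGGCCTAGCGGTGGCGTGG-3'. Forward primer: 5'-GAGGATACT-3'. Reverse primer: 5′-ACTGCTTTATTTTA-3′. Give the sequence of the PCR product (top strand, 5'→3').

5'-GAGGATACTGCTTCGCGAAGGGTGTTCGATTGAACAAAAGGGCGGATCCGCAGTAAAATAAAGCAGT-3'

The forward primer matches the template at positions 37–45.
Taking the reverse complement of ACTGCTTTATTTTA gives TAAAATAAAGCAGT, found at positions 90–103 on the template; the primer anneals here to the top strand with its 3' end pointing upstream.
The product is the template from position 37 through 103 (67 bp).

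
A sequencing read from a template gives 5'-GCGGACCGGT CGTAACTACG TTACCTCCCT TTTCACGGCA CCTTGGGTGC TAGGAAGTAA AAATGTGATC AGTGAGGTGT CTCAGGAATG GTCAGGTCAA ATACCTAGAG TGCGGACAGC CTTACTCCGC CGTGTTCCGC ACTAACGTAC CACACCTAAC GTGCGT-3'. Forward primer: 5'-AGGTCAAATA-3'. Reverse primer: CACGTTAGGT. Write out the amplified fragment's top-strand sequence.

5'-AGGTCAAATACCTAGAGTGCGGACAGCCTTACTCCGCCGTGTTCCGCACTAACGTACCACACCTAACGTG-3'

The forward primer matches the template at positions 94–103.
Taking the reverse complement of CACGTTAGGT gives ACCTAACGTG, found at positions 154–163 on the template; the primer anneals here to the top strand with its 3' end pointing upstream.
The product is the template from position 94 through 163 (70 bp).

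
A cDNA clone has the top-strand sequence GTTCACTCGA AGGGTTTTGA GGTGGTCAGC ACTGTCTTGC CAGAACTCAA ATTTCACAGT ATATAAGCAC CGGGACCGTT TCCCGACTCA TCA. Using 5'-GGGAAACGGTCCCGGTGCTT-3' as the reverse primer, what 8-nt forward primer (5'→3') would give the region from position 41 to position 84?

The reverse primer's reverse complement AAGCACCGGGACCGTTTCCC matches the template at positions 65–84; the product starts at position 41.
The forward primer is identical to the top strand over positions 41–48: CAGAACTC.

5'-CAGAACTC-3'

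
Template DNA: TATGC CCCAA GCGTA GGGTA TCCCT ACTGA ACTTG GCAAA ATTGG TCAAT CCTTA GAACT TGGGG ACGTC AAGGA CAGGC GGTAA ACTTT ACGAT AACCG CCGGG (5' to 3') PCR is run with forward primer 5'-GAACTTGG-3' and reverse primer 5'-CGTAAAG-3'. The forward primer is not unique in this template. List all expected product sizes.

The forward primer GAACTTGG matches the top strand at positions 29–36, 56–63.
The reverse primer's reverse complement is CTTTACG, matching at positions 87–93.
Each forward site pairs with the reverse site to give a product ending at position 93: sizes 65, 38 bp.

65 bp, 38 bp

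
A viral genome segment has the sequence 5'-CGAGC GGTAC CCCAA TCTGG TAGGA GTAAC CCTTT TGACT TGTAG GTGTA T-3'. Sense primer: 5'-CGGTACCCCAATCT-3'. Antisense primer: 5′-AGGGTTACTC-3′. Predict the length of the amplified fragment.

Scanning the template, CGGTACCCCAATCT occurs at positions 5–18; this primer anneals to the bottom strand there with its 3' end pointing downstream.
Reverse complement of the reverse primer: GAGTAACCCT. This occurs on the top strand at positions 24–33.
Amplicon spans positions 5–33: 29 bp.

29 bp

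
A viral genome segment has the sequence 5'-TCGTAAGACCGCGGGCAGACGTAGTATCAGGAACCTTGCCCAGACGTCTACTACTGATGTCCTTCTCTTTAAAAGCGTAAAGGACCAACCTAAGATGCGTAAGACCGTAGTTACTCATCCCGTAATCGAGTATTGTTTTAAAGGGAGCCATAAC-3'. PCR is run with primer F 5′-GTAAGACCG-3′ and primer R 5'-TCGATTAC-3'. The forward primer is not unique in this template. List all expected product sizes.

The forward primer GTAAGACCG matches the top strand at positions 3–11, 99–107.
The reverse primer's reverse complement is GTAATCGA, matching at positions 122–129.
Each forward site pairs with the reverse site to give a product ending at position 129: sizes 127, 31 bp.

127 bp, 31 bp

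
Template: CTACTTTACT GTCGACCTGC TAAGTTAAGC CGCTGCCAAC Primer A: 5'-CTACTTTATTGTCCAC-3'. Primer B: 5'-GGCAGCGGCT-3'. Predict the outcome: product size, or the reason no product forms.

No product — primer A has no binding site in the template.

Primer A (CTACTTTATTGTCCAC) does not match the top strand, and its reverse complement GTGGACAATAAAGTAG does not match either.
With no annealing site for primer A, no amplification occurs.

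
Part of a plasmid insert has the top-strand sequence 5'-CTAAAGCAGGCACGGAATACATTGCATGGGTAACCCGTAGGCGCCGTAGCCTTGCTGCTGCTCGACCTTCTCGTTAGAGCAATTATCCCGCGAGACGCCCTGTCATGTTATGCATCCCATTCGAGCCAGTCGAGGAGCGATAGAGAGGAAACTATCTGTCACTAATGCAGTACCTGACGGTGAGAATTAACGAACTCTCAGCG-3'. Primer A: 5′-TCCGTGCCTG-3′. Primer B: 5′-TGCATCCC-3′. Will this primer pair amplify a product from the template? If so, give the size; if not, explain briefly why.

Primer A (TCCGTGCCTG) has reverse complement CAGGCACGGA, which matches the top strand at positions 7–16; primer A anneals to the top strand there with its 3' end pointing upstream toward position 7.
Primer B (TGCATCCC) matches the top strand directly at positions 111–118; it anneals to the bottom strand with its 3' end pointing downstream toward position 118.
The 3' ends diverge (primer A extends toward position 1, primer B toward position 203), so the primers never converge on a shared product.

No product — the primers' 3' ends point away from each other.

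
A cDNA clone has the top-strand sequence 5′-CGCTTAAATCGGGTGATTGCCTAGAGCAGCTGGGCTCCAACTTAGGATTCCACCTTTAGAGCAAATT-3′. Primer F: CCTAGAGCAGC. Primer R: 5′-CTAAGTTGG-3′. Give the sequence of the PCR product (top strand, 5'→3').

5'-CCTAGAGCAGCTGGGCTCCAACTTAG-3'

Forward primer CCTAGAGCAGC is found on the top strand at positions 20–30.
Reverse complement of the reverse primer: CCAACTTAG. This occurs on the top strand at positions 37–45.
The product is the template from position 20 through 45 (26 bp).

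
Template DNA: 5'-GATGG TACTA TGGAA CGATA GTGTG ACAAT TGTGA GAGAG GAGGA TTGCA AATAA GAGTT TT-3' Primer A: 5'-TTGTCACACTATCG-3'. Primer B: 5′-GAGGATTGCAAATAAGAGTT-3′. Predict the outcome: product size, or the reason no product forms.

No product — the primers' 3' ends point away from each other.

Primer A (TTGTCACACTATCG) has reverse complement CGATAGTGTGACAA, which matches the top strand at positions 16–29; primer A anneals to the top strand there with its 3' end pointing upstream toward position 16.
Primer B (GAGGATTGCAAATAAGAGTT) matches the top strand directly at positions 41–60; it anneals to the bottom strand with its 3' end pointing downstream toward position 60.
The 3' ends diverge (primer A extends toward position 1, primer B toward position 62), so the primers never converge on a shared product.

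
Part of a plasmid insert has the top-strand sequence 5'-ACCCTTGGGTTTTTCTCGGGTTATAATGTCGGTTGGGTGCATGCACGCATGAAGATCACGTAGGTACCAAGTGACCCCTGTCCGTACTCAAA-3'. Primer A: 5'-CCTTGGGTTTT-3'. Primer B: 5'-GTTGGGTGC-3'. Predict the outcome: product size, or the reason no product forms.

No product — both primers anneal to the same strand and extend in the same direction.

Primer A (CCTTGGGTTTT) matches the top strand at positions 3–13 (3' end points downstream).
Primer B (GTTGGGTGC) also matches the top strand directly, at positions 32–40 — its reverse complement GCACCCAAC is not present.
Both primers anneal to the bottom strand with 3' ends pointing the same way, so neither can prime synthesis back toward the other.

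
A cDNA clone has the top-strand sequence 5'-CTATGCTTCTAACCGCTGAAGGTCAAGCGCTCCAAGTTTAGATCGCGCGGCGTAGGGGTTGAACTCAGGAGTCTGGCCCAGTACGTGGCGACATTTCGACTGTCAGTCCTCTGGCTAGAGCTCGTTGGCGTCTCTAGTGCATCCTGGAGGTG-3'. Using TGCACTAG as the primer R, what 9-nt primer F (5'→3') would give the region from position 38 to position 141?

The reverse primer's reverse complement CTAGTGCA matches the template at positions 134–141; the product starts at position 38.
The forward primer is identical to the top strand over positions 38–46: TTAGATCGC.

5'-TTAGATCGC-3'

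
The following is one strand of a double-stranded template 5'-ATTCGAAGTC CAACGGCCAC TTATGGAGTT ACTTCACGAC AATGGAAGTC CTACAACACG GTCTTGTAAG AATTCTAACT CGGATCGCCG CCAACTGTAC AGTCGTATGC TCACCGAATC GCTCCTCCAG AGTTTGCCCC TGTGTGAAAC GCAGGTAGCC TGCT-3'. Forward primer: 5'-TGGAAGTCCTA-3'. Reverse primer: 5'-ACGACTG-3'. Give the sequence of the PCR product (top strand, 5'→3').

5'-TGGAAGTCCTACAACACGGTCTTGTAAGAATTCTAACTCGGATCGCCGCCAACTGTACAGTCGT-3'

Forward primer TGGAAGTCCTA is found on the top strand at positions 43–53.
Taking the reverse complement of ACGACTG gives CAGTCGT, found at positions 100–106 on the template; the primer anneals here to the top strand with its 3' end pointing upstream.
The product is the template from position 43 through 106 (64 bp).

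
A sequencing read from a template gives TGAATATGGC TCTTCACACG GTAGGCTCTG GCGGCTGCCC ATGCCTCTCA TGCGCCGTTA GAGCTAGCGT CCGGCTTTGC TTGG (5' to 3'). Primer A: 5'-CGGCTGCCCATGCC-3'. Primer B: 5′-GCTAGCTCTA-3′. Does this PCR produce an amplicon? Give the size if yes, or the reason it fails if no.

Yes — a 37 bp product.

Primer A (CGGCTGCCCATGCC) matches the top strand at positions 32–45; it acts as a forward primer.
Primer B's reverse complement is TAGAGCTAGC, matching the top strand at positions 59–68; it acts as a reverse primer.
The 3' ends face each other across positions 32–68, giving a 37 bp product.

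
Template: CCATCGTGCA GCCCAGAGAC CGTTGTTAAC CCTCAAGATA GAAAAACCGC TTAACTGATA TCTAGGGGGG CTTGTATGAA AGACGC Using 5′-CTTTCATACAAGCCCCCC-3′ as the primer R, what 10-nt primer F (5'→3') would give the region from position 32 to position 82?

5'-CTCAAGATAG-3'

The reverse primer's reverse complement GGGGGGCTTGTATGAAAG matches the template at positions 65–82; the product starts at position 32.
The forward primer is identical to the top strand over positions 32–41: CTCAAGATAG.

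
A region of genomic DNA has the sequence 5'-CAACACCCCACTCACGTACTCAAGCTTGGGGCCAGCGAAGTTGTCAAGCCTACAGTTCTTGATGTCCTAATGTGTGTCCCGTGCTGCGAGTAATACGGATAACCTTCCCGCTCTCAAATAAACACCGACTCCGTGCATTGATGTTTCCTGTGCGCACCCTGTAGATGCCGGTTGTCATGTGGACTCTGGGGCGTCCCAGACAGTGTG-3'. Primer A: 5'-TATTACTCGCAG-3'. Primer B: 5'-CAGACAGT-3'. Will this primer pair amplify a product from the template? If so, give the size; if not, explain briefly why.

No product — the primers' 3' ends point away from each other.

Primer A (TATTACTCGCAG) has reverse complement CTGCGAGTAATA, which matches the top strand at positions 84–95; primer A anneals to the top strand there with its 3' end pointing upstream toward position 84.
Primer B (CAGACAGT) matches the top strand directly at positions 197–204; it anneals to the bottom strand with its 3' end pointing downstream toward position 204.
The 3' ends diverge (primer A extends toward position 1, primer B toward position 207), so the primers never converge on a shared product.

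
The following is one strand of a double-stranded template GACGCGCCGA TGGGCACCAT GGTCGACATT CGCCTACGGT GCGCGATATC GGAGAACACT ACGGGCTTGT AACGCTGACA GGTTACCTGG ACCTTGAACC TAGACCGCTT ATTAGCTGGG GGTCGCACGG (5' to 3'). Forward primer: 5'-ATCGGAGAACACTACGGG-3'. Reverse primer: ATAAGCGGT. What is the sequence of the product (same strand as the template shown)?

5'-ATCGGAGAACACTACGGGCTTGTAACGCTGACAGGTTACCTGGACCTTGAACCTAGACCGCTTAT-3'

The forward primer matches the template at positions 48–65.
The reverse primer's reverse complement is ACCGCTTAT, which matches the template at positions 104–112.
The product is the template from position 48 through 112 (65 bp).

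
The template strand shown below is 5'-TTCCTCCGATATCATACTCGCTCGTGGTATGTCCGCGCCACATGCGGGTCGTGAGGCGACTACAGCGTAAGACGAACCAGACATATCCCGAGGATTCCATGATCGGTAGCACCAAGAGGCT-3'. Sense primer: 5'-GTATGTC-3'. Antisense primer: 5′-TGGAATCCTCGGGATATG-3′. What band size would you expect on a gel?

73 bp

Scanning the template, GTATGTC occurs at positions 27–33; this primer anneals to the bottom strand there with its 3' end pointing downstream.
The reverse primer's reverse complement is CATATCCCGAGGATTCCA, which matches the template at positions 82–99.
The product runs from position 27 to position 99, so its length is 99 − 27 + 1 = 73 bp.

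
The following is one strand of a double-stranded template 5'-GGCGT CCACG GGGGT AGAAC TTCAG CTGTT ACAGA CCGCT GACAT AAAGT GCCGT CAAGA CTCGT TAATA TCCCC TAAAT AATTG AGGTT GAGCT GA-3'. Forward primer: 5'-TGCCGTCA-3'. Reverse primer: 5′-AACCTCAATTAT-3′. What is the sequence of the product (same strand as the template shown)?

5'-TGCCGTCAAGACTCGTTAATATCCCCTAAATAATTGAGGTT-3'

Forward primer TGCCGTCA is found on the top strand at positions 50–57.
Reverse complement of the reverse primer: ATAATTGAGGTT. This occurs on the top strand at positions 79–90.
The product is the template from position 50 through 90 (41 bp).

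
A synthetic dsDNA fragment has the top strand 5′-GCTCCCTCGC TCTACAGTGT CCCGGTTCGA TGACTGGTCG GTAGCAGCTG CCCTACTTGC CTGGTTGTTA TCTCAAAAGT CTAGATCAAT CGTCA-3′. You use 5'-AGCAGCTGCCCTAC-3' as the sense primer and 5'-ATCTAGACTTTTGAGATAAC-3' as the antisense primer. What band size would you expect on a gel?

44 bp

Scanning the template, AGCAGCTGCCCTAC occurs at positions 43–56; this primer anneals to the bottom strand there with its 3' end pointing downstream.
The reverse primer's reverse complement is GTTATCTCAAAAGTCTAGAT, which matches the template at positions 67–86.
Product length = (reverse-primer end) − (forward-primer start) + 1 = 86 − 43 + 1 = 44 bp.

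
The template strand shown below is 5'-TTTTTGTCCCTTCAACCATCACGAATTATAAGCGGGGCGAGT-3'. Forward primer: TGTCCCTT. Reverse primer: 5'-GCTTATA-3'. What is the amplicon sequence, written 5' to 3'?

Scanning the template, TGTCCCTT occurs at positions 5–12; this primer anneals to the bottom strand there with its 3' end pointing downstream.
The reverse primer's reverse complement is TATAAGC, which matches the template at positions 27–33.
The product is the template from position 5 through 33 (29 bp).

5'-TGTCCCTTCAACCATCACGAATTATAAGC-3'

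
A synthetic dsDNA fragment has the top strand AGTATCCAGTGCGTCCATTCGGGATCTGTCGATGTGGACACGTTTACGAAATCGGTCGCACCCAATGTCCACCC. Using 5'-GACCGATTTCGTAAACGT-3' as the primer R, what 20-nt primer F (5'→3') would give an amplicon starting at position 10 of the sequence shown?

5'-TGCGTCCATTCGGGATCTGT-3'

The reverse primer's reverse complement ACGTTTACGAAATCGGTC matches the template at positions 40–57; the product starts at position 10.
The forward primer is identical to the top strand over positions 10–29: TGCGTCCATTCGGGATCTGT.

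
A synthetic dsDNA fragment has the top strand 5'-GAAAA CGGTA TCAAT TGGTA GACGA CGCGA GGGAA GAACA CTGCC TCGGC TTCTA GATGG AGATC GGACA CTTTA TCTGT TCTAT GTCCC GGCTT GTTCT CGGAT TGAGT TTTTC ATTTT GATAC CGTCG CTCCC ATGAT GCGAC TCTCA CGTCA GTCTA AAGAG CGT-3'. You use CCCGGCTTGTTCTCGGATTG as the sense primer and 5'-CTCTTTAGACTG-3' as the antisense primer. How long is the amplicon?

The forward primer matches the template at positions 88–107.
The reverse primer's reverse complement is CAGTCTAAAGAG, which matches the template at positions 154–165.
The product runs from position 88 to position 165, so its length is 165 − 88 + 1 = 78 bp.

78 bp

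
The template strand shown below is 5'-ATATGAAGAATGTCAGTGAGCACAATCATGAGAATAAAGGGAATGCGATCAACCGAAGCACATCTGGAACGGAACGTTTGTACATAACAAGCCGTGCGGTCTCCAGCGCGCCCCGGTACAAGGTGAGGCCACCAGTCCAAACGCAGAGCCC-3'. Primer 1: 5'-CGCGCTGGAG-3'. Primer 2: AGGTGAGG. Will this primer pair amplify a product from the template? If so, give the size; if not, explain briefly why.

No product — the primers' 3' ends point away from each other.

Primer 1 (CGCGCTGGAG) has reverse complement CTCCAGCGCG, which matches the top strand at positions 101–110; primer 1 anneals to the top strand there with its 3' end pointing upstream toward position 101.
Primer 2 (AGGTGAGG) matches the top strand directly at positions 121–128; it anneals to the bottom strand with its 3' end pointing downstream toward position 128.
The 3' ends diverge (primer 1 extends toward position 1, primer 2 toward position 151), so the primers never converge on a shared product.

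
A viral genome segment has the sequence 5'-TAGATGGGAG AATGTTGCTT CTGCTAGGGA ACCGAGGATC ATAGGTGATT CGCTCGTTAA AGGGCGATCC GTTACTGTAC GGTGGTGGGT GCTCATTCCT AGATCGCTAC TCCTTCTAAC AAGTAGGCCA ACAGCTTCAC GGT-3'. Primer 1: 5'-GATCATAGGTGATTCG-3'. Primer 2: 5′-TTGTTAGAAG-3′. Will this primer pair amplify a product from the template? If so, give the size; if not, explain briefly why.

Yes — an 86 bp product.

Primer 1 (GATCATAGGTGATTCG) matches the top strand at positions 37–52; it acts as a forward primer.
Primer 2's reverse complement is CTTCTAACAA, matching the top strand at positions 113–122; it acts as a reverse primer.
The 3' ends face each other across positions 37–122, giving an 86 bp product.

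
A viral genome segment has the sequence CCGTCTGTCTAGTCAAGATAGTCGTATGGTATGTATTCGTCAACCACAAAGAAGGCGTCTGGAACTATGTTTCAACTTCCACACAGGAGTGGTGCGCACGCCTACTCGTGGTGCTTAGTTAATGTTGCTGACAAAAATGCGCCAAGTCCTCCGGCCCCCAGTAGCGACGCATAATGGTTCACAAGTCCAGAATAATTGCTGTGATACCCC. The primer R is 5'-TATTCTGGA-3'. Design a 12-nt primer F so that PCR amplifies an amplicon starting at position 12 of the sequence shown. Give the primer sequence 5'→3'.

5'-GTCAAGATAGTC-3'

The reverse primer's reverse complement TCCAGAATA matches the template at positions 186–194; the product starts at position 12.
The forward primer is identical to the top strand over positions 12–23: GTCAAGATAGTC.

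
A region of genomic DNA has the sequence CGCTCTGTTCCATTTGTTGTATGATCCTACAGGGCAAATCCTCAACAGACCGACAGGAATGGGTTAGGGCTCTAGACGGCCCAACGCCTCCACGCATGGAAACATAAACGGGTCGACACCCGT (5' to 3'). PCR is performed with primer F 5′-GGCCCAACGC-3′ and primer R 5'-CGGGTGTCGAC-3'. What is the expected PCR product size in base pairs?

Scanning the template, GGCCCAACGC occurs at positions 78–87; this primer anneals to the bottom strand there with its 3' end pointing downstream.
Reverse complement of the reverse primer: GTCGACACCCG. This occurs on the top strand at positions 112–122.
The product runs from position 78 to position 122, so its length is 122 − 78 + 1 = 45 bp.

45 bp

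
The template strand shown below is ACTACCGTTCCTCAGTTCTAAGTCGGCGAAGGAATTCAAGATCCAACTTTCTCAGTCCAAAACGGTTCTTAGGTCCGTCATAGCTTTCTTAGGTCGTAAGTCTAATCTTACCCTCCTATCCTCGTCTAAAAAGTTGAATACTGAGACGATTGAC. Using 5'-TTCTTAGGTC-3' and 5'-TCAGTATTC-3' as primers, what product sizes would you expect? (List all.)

79 bp, 59 bp

The forward primer TTCTTAGGTC matches the top strand at positions 66–75, 86–95.
The reverse primer's reverse complement is GAATACTGA, matching at positions 136–144.
Each forward site pairs with the reverse site to give a product ending at position 144: sizes 79, 59 bp.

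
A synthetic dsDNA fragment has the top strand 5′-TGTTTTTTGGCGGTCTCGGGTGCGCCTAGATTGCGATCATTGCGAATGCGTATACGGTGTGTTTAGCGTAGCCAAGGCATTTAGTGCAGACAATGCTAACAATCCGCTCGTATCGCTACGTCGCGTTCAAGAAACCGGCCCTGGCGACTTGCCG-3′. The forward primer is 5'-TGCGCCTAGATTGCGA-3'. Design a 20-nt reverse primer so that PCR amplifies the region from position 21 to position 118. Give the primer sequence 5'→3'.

The product's 3' end on the top strand is position 118.
The reverse primer anneals to the top strand over positions 99–118, i.e. to ACAATCCGCTCGTATCGCTA.
Its sequence written 5'→3' is the reverse complement: TAGCGATACGAGCGGATTGT.

5'-TAGCGATACGAGCGGATTGT-3'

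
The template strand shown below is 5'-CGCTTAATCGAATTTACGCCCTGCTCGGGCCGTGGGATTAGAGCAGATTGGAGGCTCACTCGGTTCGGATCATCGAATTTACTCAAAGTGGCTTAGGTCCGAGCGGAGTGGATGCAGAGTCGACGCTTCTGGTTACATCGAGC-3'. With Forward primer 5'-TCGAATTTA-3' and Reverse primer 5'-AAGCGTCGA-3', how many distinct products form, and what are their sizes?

Two products: 121 bp, 56 bp

The forward primer TCGAATTTA matches the top strand at positions 8–16, 73–81.
The reverse primer's reverse complement is TCGACGCTT, matching at positions 120–128.
Each forward site pairs with the reverse site to give a product ending at position 128: sizes 121, 56 bp.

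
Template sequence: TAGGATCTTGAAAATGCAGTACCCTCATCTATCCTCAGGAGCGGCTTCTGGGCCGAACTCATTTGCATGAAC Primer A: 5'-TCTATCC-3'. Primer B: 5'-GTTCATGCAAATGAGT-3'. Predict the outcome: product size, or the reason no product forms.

Primer A (TCTATCC) matches the top strand at positions 28–34; it acts as a forward primer.
Primer B's reverse complement is ACTCATTTGCATGAAC, matching the top strand at positions 57–72; it acts as a reverse primer.
The 3' ends face each other across positions 28–72, giving a 45 bp product.

Yes — a 45 bp product.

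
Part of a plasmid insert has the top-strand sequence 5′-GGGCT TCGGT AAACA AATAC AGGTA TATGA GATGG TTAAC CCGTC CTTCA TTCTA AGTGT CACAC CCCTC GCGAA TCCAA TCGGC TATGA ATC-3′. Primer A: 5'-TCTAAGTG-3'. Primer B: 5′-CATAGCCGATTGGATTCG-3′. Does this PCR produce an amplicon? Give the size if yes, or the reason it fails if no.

Primer A (TCTAAGTG) matches the top strand at positions 52–59; it acts as a forward primer.
Primer B's reverse complement is CGAATCCAATCGGCTATG, matching the top strand at positions 72–89; it acts as a reverse primer.
The 3' ends face each other across positions 52–89, giving a 38 bp product.

Yes — a 38 bp product.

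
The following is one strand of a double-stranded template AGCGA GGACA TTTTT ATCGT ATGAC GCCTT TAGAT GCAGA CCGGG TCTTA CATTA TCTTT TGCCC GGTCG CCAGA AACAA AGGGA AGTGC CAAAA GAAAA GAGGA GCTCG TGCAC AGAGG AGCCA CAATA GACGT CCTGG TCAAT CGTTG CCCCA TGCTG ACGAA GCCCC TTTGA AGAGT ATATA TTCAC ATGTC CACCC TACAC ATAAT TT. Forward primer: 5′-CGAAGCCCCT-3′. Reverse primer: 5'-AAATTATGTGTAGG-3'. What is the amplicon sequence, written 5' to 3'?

Scanning the template, CGAAGCCCCT occurs at positions 162–171; this primer anneals to the bottom strand there with its 3' end pointing downstream.
The reverse primer's reverse complement is CCTACACATAATTT, which matches the template at positions 199–212.
The product is the template from position 162 through 212 (51 bp).

5'-CGAAGCCCCTTTGAAGAGTATATATTCACATGTCCACCCTACACATAATTT-3'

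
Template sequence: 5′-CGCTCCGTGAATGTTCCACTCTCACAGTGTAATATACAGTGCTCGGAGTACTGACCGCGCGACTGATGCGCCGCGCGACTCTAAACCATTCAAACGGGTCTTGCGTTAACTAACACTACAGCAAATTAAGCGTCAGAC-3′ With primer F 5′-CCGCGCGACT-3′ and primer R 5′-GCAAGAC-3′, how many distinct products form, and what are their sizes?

Two products: 50 bp, 34 bp

The forward primer CCGCGCGACT matches the top strand at positions 55–64, 71–80.
The reverse primer's reverse complement is GTCTTGC, matching at positions 98–104.
Each forward site pairs with the reverse site to give a product ending at position 104: sizes 50, 34 bp.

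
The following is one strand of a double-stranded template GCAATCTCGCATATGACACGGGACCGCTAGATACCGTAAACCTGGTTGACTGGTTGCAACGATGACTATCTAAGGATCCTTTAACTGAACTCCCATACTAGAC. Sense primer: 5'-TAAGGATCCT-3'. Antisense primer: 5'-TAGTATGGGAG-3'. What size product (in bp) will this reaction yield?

30 bp

Scanning the template, TAAGGATCCT occurs at positions 71–80; this primer anneals to the bottom strand there with its 3' end pointing downstream.
Reverse complement of the reverse primer: CTCCCATACTA. This occurs on the top strand at positions 90–100.
Product length = (reverse-primer end) − (forward-primer start) + 1 = 100 − 71 + 1 = 30 bp.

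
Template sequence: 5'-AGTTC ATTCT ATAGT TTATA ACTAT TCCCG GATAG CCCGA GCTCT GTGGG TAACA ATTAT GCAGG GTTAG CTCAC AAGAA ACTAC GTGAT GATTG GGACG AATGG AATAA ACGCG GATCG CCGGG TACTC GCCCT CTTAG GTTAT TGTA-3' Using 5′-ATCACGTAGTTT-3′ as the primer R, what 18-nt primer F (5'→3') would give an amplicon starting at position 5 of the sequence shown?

The reverse primer's reverse complement AAACTACGTGAT matches the template at positions 79–90; the product starts at position 5.
The forward primer is identical to the top strand over positions 5–22: CATTCTATAGTTTATAAC.

5'-CATTCTATAGTTTATAAC-3'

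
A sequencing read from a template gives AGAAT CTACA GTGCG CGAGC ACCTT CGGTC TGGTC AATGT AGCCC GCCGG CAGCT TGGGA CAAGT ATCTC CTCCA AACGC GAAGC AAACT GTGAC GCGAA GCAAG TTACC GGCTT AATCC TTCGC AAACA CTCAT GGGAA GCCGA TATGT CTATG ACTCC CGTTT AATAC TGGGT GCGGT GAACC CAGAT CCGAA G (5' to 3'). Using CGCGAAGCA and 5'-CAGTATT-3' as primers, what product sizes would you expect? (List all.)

95 bp, 78 bp

The forward primer CGCGAAGCA matches the top strand at positions 78–86, 95–103.
The reverse primer's reverse complement is AATACTG, matching at positions 166–172.
Each forward site pairs with the reverse site to give a product ending at position 172: sizes 95, 78 bp.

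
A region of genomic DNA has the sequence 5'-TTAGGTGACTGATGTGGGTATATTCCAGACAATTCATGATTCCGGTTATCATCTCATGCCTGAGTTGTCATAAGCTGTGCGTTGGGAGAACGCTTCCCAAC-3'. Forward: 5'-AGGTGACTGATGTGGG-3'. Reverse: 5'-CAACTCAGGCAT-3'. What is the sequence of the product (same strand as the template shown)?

5'-AGGTGACTGATGTGGGTATATTCCAGACAATTCATGATTCCGGTTATCATCTCATGCCTGAGTTG-3'

Scanning the template, AGGTGACTGATGTGGG occurs at positions 3–18; this primer anneals to the bottom strand there with its 3' end pointing downstream.
The reverse primer's reverse complement is ATGCCTGAGTTG, which matches the template at positions 56–67.
The product is the template from position 3 through 67 (65 bp).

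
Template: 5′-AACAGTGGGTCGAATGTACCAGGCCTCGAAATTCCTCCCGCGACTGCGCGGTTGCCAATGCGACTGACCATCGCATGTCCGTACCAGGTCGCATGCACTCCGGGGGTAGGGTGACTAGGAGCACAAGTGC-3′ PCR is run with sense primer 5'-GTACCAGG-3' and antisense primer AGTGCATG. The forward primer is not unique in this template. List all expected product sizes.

84 bp, 19 bp

The forward primer GTACCAGG matches the top strand at positions 16–23, 81–88.
The reverse primer's reverse complement is CATGCACT, matching at positions 92–99.
Each forward site pairs with the reverse site to give a product ending at position 99: sizes 84, 19 bp.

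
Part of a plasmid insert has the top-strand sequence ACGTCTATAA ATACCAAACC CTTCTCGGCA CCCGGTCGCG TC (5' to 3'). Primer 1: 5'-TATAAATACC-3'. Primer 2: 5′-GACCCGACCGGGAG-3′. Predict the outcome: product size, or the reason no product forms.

No product — primer 2 has no binding site in the template.

Primer 2 (GACCCGACCGGGAG) does not match the top strand, and its reverse complement CTCCCGGTCGGGTC does not match either.
With no annealing site for primer 2, no amplification occurs.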